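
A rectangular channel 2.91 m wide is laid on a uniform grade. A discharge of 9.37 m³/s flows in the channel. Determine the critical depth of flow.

For a rectangular channel, critical depth y_c = (q²/g)^(1/3) where q = Q/b = 9.37/2.91 = 3.22 m²/s.
So y_c = (3.22²/9.81)^(1/3) = 1.02 m.

y_c = 1.02 m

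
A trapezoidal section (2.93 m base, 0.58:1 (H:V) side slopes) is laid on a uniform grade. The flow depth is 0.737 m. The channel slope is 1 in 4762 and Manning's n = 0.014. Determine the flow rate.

With bottom width b = 2.93 m and side slope z = 0.58: A = (b + zy)y = (2.93 + 0.58×0.737)×0.737 = 2.474 m²; P = b + 2y√(1+z²) = 2.93 + 2×0.737×1.156 = 4.634 m.
Hydraulic radius R = A/P = 2.474/4.634 = 0.534 m.
Manning's equation: Q = (1/n) A R^(2/3) S^(1/2) = (1/0.014) × 2.474 × 0.534^(2/3) × 0.00021^(1/2) = 1.69 m³/s.

Q = 1.69 m³/s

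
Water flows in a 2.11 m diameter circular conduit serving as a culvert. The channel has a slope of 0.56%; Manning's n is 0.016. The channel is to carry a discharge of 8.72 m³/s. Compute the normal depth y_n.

Manning's equation rearranged: A R^(2/3) = nQ / (1·√S) = 0.016 × 8.72 / (√0.0056) = 1.864.
At y = 1.29 m: A R^(2/3) = 1.578 — low.
At y = 1.45 m: A R^(2/3) = 1.865 — ≈ 1.864.

y_n = 1.45 m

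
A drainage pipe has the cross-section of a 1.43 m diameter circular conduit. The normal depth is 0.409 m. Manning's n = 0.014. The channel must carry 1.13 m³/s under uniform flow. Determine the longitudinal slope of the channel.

S = 0.012

For a circular section of diameter D = 1.43 m at depth y = 0.409 m, the central angle is θ = 2 arccos(1 − 2y/D) = 2.257 rad. Then A = (D²/8)(θ − sin θ) = 0.3792 m² and P = Dθ/2 = 1.614 m.
Hydraulic radius R = A/P = 0.3792/1.614 = 0.235 m.
From Manning's equation, S = [nQ / (1 A R^(2/3))]² = [0.014 × 1.13 / (1 × 0.3792 × 0.235^(2/3))]² = 0.012.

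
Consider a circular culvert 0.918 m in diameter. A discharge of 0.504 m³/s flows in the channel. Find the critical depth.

y_c = 0.411 m

At critical depth, Q² T / (g A³) = 1, i.e. A³/T = Q²/g = 0.504²/9.81 = 0.02589.
Try y = 0.516 m: A³/T = 0.06174 — too large.
Try y = 0.3 m: A³/T = 0.00771 — too small.
Try y = 0.411 m: A³/T = 0.02588 — close enough.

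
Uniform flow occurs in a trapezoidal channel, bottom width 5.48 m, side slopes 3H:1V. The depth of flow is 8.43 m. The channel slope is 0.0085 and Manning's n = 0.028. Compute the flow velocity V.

With bottom width b = 5.48 m and side slope z = 3: A = (b + zy)y = (5.48 + 3×8.43)×8.43 = 259.4 m²; P = b + 2y√(1+z²) = 5.48 + 2×8.43×3.162 = 58.8 m.
Hydraulic radius R = A/P = 259.4/58.8 = 4.412 m.
From Manning's equation, V = (1/n) R^(2/3) S^(1/2) = (1/0.028) × 4.412^(2/3) × 0.0085^(1/2) = 8.86 m/s.

V = 8.86 m/s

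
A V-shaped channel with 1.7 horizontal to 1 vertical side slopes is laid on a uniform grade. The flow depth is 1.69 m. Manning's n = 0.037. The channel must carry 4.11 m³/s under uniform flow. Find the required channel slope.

For a triangular section with side slope z = 1.7: A = zy² = 1.7×1.69² = 4.855 m²; P = 2y√(1+z²) = 2×1.69×1.972 = 6.666 m.
Hydraulic radius R = A/P = 4.855/6.666 = 0.7283 m.
From Manning's equation, S = [nQ / (1 A R^(2/3))]² = [0.037 × 4.11 / (1 × 4.855 × 0.7283^(2/3))]² = 0.0015.

S = 0.0015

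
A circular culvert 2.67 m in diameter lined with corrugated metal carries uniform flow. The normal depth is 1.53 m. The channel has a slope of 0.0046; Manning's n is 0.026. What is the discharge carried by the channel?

Q = 6.98 m³/s

For a circular section of diameter D = 2.67 m at depth y = 1.53 m, the central angle is θ = 2 arccos(1 − 2y/D) = 3.435 rad. Then A = (D²/8)(θ − sin θ) = 3.318 m² and P = Dθ/2 = 4.585 m.
Hydraulic radius R = A/P = 3.318/4.585 = 0.7237 m.
Manning's equation: Q = (1/n) A R^(2/3) S^(1/2) = (1/0.026) × 3.318 × 0.7237^(2/3) × 0.0046^(1/2) = 6.98 m³/s.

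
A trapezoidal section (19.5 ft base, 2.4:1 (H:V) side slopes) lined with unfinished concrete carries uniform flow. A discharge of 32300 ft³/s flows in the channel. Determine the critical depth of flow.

At critical depth, Q² T / (g A³) = 1, i.e. A³/T = Q²/g = 32300²/32.2 = 32400000.
Trying y = 23.9 ft: A³/T = 46180000 — too large.
Trying y = 15.8 ft: A³/T = 7832000 — too small.
Trying y = 22 ft: A³/T = 32170000 — close enough.

y_c = 22 ft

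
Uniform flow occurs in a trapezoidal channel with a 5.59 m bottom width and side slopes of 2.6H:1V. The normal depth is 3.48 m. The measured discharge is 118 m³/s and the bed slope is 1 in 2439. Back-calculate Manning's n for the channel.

n = 0.0141

With bottom width b = 5.59 m and side slope z = 2.6: A = (b + zy)y = (5.59 + 2.6×3.48)×3.48 = 50.94 m²; P = b + 2y√(1+z²) = 5.59 + 2×3.48×2.786 = 24.98 m.
Hydraulic radius R = A/P = 50.94/24.98 = 2.039 m.
Rearranging Manning's equation: n = (1/Q) A R^(2/3) S^(1/2) = (1/118) × 50.94 × 2.039^(2/3) × √0.00041 = 0.0141.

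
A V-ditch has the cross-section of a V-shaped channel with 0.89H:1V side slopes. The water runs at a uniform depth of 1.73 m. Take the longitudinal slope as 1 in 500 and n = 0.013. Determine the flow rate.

Q = 6.34 m³/s

For a triangular section with side slope z = 0.89: A = zy² = 0.89×1.73² = 2.664 m²; P = 2y√(1+z²) = 2×1.73×1.339 = 4.632 m.
Hydraulic radius R = A/P = 2.664/4.632 = 0.5751 m.
Manning's equation: Q = (1/n) A R^(2/3) S^(1/2) = (1/0.013) × 2.664 × 0.5751^(2/3) × 0.002^(1/2) = 6.34 m³/s.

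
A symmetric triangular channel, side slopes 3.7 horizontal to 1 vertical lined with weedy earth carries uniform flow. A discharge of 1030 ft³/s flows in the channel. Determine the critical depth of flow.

y_c = 5.45 ft

At critical depth, Q² T / (g A³) = 1, i.e. A³/T = Q²/g = 1030²/32.2 = 32950.
Trying y = 6.93 ft: A³/T = 109400 — high.
Trying y = 3.82 ft: A³/T = 5568 — low.
Trying y = 5.45 ft: A³/T = 32910 — matches.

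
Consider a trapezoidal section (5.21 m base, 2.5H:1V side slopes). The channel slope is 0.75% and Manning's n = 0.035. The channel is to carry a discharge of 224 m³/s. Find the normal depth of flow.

Manning's equation rearranged: A R^(2/3) = nQ / (1·√S) = 0.035 × 224 / (√0.0075) = 90.53.
Try y = 4.57 m: A R^(2/3) = 141.9 — high.
Try y = 2.74 m: A R^(2/3) = 46.24 — low.
Try y = 3.74 m: A R^(2/3) = 90.66 — ≈ 90.53.

y_n = 3.74 m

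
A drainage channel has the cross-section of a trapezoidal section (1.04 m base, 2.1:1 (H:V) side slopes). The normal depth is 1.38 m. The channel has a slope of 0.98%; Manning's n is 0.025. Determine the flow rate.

Q = 17.4 m³/s

With bottom width b = 1.04 m and side slope z = 2.1: A = (b + zy)y = (1.04 + 2.1×1.38)×1.38 = 5.434 m²; P = b + 2y√(1+z²) = 1.04 + 2×1.38×2.326 = 7.46 m.
Hydraulic radius R = A/P = 5.434/7.46 = 0.7285 m.
Manning's equation: Q = (1/n) A R^(2/3) S^(1/2) = (1/0.025) × 5.434 × 0.7285^(2/3) × 0.0098^(1/2) = 17.4 m³/s.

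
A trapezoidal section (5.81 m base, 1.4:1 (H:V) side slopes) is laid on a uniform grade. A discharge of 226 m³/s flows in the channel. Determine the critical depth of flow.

y_c = 3.93 m

At critical depth, Q² T / (g A³) = 1, i.e. A³/T = Q²/g = 226²/9.81 = 5207.
Trying y = 3.22 m: A³/T = 2474 — short.
Trying y = 4.59 m: A³/T = 9493 — over.
Trying y = 3.93 m: A³/T = 5225 — close enough.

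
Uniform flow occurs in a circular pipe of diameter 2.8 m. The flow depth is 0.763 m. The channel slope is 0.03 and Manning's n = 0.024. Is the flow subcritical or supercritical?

supercritical

For a circular section of diameter D = 2.8 m at depth y = 0.763 m, the central angle is θ = 2 arccos(1 − 2y/D) = 2.197 rad. Then A = (D²/8)(θ − sin θ) = 1.359 m² and P = Dθ/2 = 3.076 m.
Hydraulic radius R = A/P = 1.359/3.076 = 0.4418 m.
V = (1/n) R^(2/3) √S = (1/0.024) × 0.4418^(2/3) × √0.03 = 4.186 m/s. Hydraulic depth D_h = A/T = 1.359/2.493 = 0.545 m.
Froude number Fr = V/√(g·D_h) = 4.186/√(9.81×0.545) = 1.81, which is greater than 1, so the flow is supercritical.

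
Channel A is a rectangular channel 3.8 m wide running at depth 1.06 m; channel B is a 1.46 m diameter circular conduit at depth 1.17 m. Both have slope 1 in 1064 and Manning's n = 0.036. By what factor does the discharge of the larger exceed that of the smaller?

3.72

Channel A: Flow area A = b·y = 3.8 × 1.06 = 4.028 m². Wetted perimeter P = b + 2y = 3.8 + 2×1.06 = 5.92 m. Hydraulic radius R = A/P = 4.028/5.92 = 0.6804 m. Q_A = (1/0.036)·4.028·0.6804^(2/3)·√0.0009398 = 2.654 m³/s.
Channel B: For a circular section of diameter D = 1.46 m at depth y = 1.17 m, the central angle is θ = 2 arccos(1 − 2y/D) = 4.435 rad. Then A = (D²/8)(θ − sin θ) = 1.438 m² and P = Dθ/2 = 3.238 m. Hydraulic radius R = A/P = 1.438/3.238 = 0.4442 m. Q_B = (1/0.036)·1.438·0.4442^(2/3)·√0.0009398 = 0.7129 m³/s.
The larger discharge is 2.654 m³/s and the smaller is 0.7129 m³/s; the ratio is 3.72.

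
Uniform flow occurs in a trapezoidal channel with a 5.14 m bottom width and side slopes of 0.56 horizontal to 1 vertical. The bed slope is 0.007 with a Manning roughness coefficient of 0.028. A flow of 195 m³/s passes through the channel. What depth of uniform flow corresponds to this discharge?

y_n = 4.77 m

Manning's equation rearranged: A R^(2/3) = nQ / (1·√S) = 0.028 × 195 / (√0.007) = 65.26.
At y = 5.56 m: A R^(2/3) = 86.01 — too large.
At y = 3.51 m: A R^(2/3) = 38.15 — too small.
At y = 4.77 m: A R^(2/3) = 65.26 — matches.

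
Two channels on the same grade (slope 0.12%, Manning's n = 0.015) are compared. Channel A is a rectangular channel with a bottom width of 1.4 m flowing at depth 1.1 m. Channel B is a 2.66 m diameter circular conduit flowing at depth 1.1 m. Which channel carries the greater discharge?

Channel A: Flow area A = b·y = 1.4 × 1.1 = 1.54 m². Wetted perimeter P = b + 2y = 1.4 + 2×1.1 = 3.6 m. Hydraulic radius R = A/P = 1.54/3.6 = 0.4278 m. Q_A = (1/0.015)·1.54·0.4278^(2/3)·√0.0012 = 2.019 m³/s.
Channel B: For a circular section of diameter D = 2.66 m at depth y = 1.1 m, the central angle is θ = 2 arccos(1 − 2y/D) = 2.794 rad. Then A = (D²/8)(θ − sin θ) = 2.17 m² and P = Dθ/2 = 3.716 m. Hydraulic radius R = A/P = 2.17/3.716 = 0.5839 m. Q_B = (1/0.015)·2.17·0.5839^(2/3)·√0.0012 = 3.501 m³/s.
Q_A = 2.019 m³/s vs Q_B = 3.501 m³/s, so channel B carries more.

channel B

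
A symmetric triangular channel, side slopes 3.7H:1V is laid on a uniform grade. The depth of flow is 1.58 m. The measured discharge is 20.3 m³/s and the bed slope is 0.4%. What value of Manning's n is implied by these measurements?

n = 0.024

For a triangular section with side slope z = 3.7: A = zy² = 3.7×1.58² = 9.237 m²; P = 2y√(1+z²) = 2×1.58×3.833 = 12.11 m.
Hydraulic radius R = A/P = 9.237/12.11 = 0.7626 m.
Rearranging Manning's equation: n = (1/Q) A R^(2/3) S^(1/2) = (1/20.3) × 9.237 × 0.7626^(2/3) × √0.004 = 0.024.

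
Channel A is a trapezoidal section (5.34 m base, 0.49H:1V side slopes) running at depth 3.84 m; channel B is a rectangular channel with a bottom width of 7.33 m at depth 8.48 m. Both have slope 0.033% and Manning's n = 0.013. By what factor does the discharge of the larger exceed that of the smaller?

Channel A: With bottom width b = 5.34 m and side slope z = 0.49: A = (b + zy)y = (5.34 + 0.49×3.84)×3.84 = 27.73 m²; P = b + 2y√(1+z²) = 5.34 + 2×3.84×1.114 = 13.89 m. Hydraulic radius R = A/P = 27.73/13.89 = 1.996 m. Q_A = (1/0.013)·27.73·1.996^(2/3)·√0.00033 = 61.43 m³/s.
Channel B: Flow area A = b·y = 7.33 × 8.48 = 62.16 m². Wetted perimeter P = b + 2y = 7.33 + 2×8.48 = 24.29 m. Hydraulic radius R = A/P = 62.16/24.29 = 2.559 m. Q_B = (1/0.013)·62.16·2.559^(2/3)·√0.00033 = 162.5 m³/s.
The larger discharge is 162.5 m³/s and the smaller is 61.43 m³/s; the ratio is 2.65.

2.65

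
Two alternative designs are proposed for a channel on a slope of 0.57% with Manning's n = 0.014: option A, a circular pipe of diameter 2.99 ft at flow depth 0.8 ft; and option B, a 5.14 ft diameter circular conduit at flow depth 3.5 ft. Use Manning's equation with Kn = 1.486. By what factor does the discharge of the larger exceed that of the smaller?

21.8

Channel A: For a circular section of diameter D = 2.99 ft at depth y = 0.8 ft, the central angle is θ = 2 arccos(1 − 2y/D) = 2.175 rad. Then A = (D²/8)(θ − sin θ) = 1.51 ft² and P = Dθ/2 = 3.251 ft. Hydraulic radius R = A/P = 1.51/3.251 = 0.4645 ft. Q_A = (1.486/0.014)·1.51·0.4645^(2/3)·√0.0057 = 7.259 ft³/s.
Channel B: For a circular section of diameter D = 5.14 ft at depth y = 3.5 ft, the central angle is θ = 2 arccos(1 − 2y/D) = 3.882 rad. Then A = (D²/8)(θ − sin θ) = 15.05 ft² and P = Dθ/2 = 9.977 ft. Hydraulic radius R = A/P = 15.05/9.977 = 1.508 ft. Q_B = (1.486/0.014)·15.05·1.508^(2/3)·√0.0057 = 158.6 ft³/s.
The larger discharge is 158.6 ft³/s and the smaller is 7.259 ft³/s; the ratio is 21.8.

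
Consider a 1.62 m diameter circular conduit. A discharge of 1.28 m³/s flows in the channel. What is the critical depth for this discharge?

y_c = 0.563 m

At critical depth, Q² T / (g A³) = 1, i.e. A³/T = Q²/g = 1.28²/9.81 = 0.167.
Trying y = 0.455 m: A³/T = 0.07336 — low.
Trying y = 0.613 m: A³/T = 0.2323 — high.
Trying y = 0.563 m: A³/T = 0.1673 — ≈ 0.167.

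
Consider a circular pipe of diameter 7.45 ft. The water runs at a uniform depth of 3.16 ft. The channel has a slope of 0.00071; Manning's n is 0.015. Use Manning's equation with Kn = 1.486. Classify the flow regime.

For a circular section of diameter D = 7.45 ft at depth y = 3.16 ft, the central angle is θ = 2 arccos(1 − 2y/D) = 2.837 rad. Then A = (D²/8)(θ − sin θ) = 17.6 ft² and P = Dθ/2 = 10.57 ft.
Hydraulic radius R = A/P = 17.6/10.57 = 1.666 ft.
V = (1.486/n) R^(2/3) √S = (1.486/0.015) × 1.666^(2/3) × √0.00071 = 3.709 ft/s. Hydraulic depth D_h = A/T = 17.6/7.364 = 2.39 ft.
Froude number Fr = V/√(g·D_h) = 3.709/√(32.2×2.39) = 0.423, which is less than 1, so the flow is subcritical.

subcritical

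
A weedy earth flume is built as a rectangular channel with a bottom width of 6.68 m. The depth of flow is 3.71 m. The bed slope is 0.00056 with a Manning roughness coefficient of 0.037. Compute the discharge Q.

Flow area A = b·y = 6.68 × 3.71 = 24.78 m². Wetted perimeter P = b + 2y = 6.68 + 2×3.71 = 14.1 m.
Hydraulic radius R = A/P = 24.78/14.1 = 1.758 m.
Manning's equation: Q = (1/n) A R^(2/3) S^(1/2) = (1/0.037) × 24.78 × 1.758^(2/3) × 0.00056^(1/2) = 23.1 m³/s.

Q = 23.1 m³/s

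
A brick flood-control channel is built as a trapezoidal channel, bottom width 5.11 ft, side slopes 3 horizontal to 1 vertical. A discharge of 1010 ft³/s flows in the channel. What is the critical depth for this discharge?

y_c = 5.1 ft

At critical depth, Q² T / (g A³) = 1, i.e. A³/T = Q²/g = 1010²/32.2 = 31680.
At y = 3.67 ft: A³/T = 7632 — short.
At y = 6.27 ft: A³/T = 78950 — over.
At y = 5.1 ft: A³/T = 31580 — matches.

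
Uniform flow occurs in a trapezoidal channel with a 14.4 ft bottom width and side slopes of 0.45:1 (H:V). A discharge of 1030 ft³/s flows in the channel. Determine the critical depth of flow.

y_c = 5.12 ft

At critical depth, Q² T / (g A³) = 1, i.e. A³/T = Q²/g = 1030²/32.2 = 32950.
Try y = 3.7 ft: A³/T = 11850 — short.
Try y = 6.32 ft: A³/T = 64440 — over.
Try y = 5.12 ft: A³/T = 32910 — matches.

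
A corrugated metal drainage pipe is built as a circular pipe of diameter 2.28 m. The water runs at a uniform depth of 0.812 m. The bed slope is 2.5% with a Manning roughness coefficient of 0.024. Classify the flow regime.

supercritical

For a circular section of diameter D = 2.28 m at depth y = 0.812 m, the central angle is θ = 2 arccos(1 − 2y/D) = 2.558 rad. Then A = (D²/8)(θ − sin θ) = 1.304 m² and P = Dθ/2 = 2.916 m.
Hydraulic radius R = A/P = 1.304/2.916 = 0.4472 m.
V = (1/n) R^(2/3) √S = (1/0.024) × 0.4472^(2/3) × √0.025 = 3.853 m/s. Hydraulic depth D_h = A/T = 1.304/2.184 = 0.5972 m.
Froude number Fr = V/√(g·D_h) = 3.853/√(9.81×0.5972) = 1.59, which is greater than 1, so the flow is supercritical.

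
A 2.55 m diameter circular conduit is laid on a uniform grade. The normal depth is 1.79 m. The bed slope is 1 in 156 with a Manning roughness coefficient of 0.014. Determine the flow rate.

Q = 18.2 m³/s

For a circular section of diameter D = 2.55 m at depth y = 1.79 m, the central angle is θ = 2 arccos(1 − 2y/D) = 3.973 rad. Then A = (D²/8)(θ − sin θ) = 3.83 m² and P = Dθ/2 = 5.066 m.
Hydraulic radius R = A/P = 3.83/5.066 = 0.7561 m.
Manning's equation: Q = (1/n) A R^(2/3) S^(1/2) = (1/0.014) × 3.83 × 0.7561^(2/3) × 0.00641^(1/2) = 18.2 m³/s.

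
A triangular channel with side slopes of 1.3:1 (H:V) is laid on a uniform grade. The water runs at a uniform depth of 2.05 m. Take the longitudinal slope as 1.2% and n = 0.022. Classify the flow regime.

For a triangular section with side slope z = 1.3: A = zy² = 1.3×2.05² = 5.463 m²; P = 2y√(1+z²) = 2×2.05×1.64 = 6.724 m.
Hydraulic radius R = A/P = 5.463/6.724 = 0.8124 m.
V = (1/n) R^(2/3) √S = (1/0.022) × 0.8124^(2/3) × √0.012 = 4.335 m/s. Hydraulic depth D_h = A/T = 5.463/5.33 = 1.025 m.
Froude number Fr = V/√(g·D_h) = 4.335/√(9.81×1.025) = 1.37, which is greater than 1, so the flow is supercritical.

supercritical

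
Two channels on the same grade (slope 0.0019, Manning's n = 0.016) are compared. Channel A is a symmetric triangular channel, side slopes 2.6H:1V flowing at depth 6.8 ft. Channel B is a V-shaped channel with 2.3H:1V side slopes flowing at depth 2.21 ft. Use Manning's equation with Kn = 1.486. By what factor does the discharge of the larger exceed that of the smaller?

22.9

Channel A: For a triangular section with side slope z = 2.6: A = zy² = 2.6×6.8² = 120.2 ft²; P = 2y√(1+z²) = 2×6.8×2.786 = 37.89 ft. Hydraulic radius R = A/P = 120.2/37.89 = 3.173 ft. Q_A = (1.486/0.016)·120.2·3.173^(2/3)·√0.0019 = 1051 ft³/s.
Channel B: For a triangular section with side slope z = 2.3: A = zy² = 2.3×2.21² = 11.23 ft²; P = 2y√(1+z²) = 2×2.21×2.508 = 11.09 ft. Hydraulic radius R = A/P = 11.23/11.09 = 1.013 ft. Q_B = (1.486/0.016)·11.23·1.013^(2/3)·√0.0019 = 45.88 ft³/s.
The larger discharge is 1051 ft³/s and the smaller is 45.88 ft³/s; the ratio is 22.9.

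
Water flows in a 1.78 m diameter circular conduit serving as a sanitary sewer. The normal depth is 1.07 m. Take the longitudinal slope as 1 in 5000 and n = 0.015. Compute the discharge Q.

For a circular section of diameter D = 1.78 m at depth y = 1.07 m, the central angle is θ = 2 arccos(1 − 2y/D) = 3.549 rad. Then A = (D²/8)(θ − sin θ) = 1.562 m² and P = Dθ/2 = 3.159 m.
Hydraulic radius R = A/P = 1.562/3.159 = 0.4947 m.
Manning's equation: Q = (1/n) A R^(2/3) S^(1/2) = (1/0.015) × 1.562 × 0.4947^(2/3) × 0.0002^(1/2) = 0.921 m³/s.

Q = 0.921 m³/s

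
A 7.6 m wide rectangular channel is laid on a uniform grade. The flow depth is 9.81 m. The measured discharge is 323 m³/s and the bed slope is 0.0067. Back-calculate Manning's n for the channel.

n = 0.037

Flow area A = b·y = 7.6 × 9.81 = 74.56 m². Wetted perimeter P = b + 2y = 7.6 + 2×9.81 = 27.22 m.
Hydraulic radius R = A/P = 74.56/27.22 = 2.739 m.
Rearranging Manning's equation: n = (1/Q) A R^(2/3) S^(1/2) = (1/323) × 74.56 × 2.739^(2/3) × √0.0067 = 0.037.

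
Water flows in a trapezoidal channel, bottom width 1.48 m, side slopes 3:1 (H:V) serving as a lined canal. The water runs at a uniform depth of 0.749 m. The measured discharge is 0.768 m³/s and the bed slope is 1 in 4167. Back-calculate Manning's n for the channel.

With bottom width b = 1.48 m and side slope z = 3: A = (b + zy)y = (1.48 + 3×0.749)×0.749 = 2.792 m²; P = b + 2y√(1+z²) = 1.48 + 2×0.749×3.162 = 6.217 m.
Hydraulic radius R = A/P = 2.792/6.217 = 0.449 m.
Rearranging Manning's equation: n = (1/Q) A R^(2/3) S^(1/2) = (1/0.768) × 2.792 × 0.449^(2/3) × √0.00024 = 0.033.

n = 0.033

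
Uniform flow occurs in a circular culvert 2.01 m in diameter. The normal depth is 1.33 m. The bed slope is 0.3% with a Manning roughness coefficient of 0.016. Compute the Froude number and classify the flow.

For a circular section of diameter D = 2.01 m at depth y = 1.33 m, the central angle is θ = 2 arccos(1 − 2y/D) = 3.8 rad. Then A = (D²/8)(θ − sin θ) = 2.228 m² and P = Dθ/2 = 3.819 m.
Hydraulic radius R = A/P = 2.228/3.819 = 0.5834 m.
V = (1/n) R^(2/3) √S = (1/0.016) × 0.5834^(2/3) × √0.003 = 2.39 m/s. Hydraulic depth D_h = A/T = 2.228/1.902 = 1.172 m.
Froude number Fr = V/√(g·D_h) = 2.39/√(9.81×1.172) = 0.705, which is less than 1, so the flow is subcritical.

subcritical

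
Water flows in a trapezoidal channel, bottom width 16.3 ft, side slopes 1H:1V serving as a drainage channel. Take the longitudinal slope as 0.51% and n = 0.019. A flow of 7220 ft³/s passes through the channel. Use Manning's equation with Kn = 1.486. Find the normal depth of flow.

y_n = 12.4 ft

Manning's equation rearranged: A R^(2/3) = nQ / (1.486·√S) = 0.019 × 7220 / (1.486 × √0.0051) = 1293.
At y = 8.59 ft: A R^(2/3) = 647.2 — short.
At y = 13.9 ft: A R^(2/3) = 1615 — over.
At y = 12.4 ft: A R^(2/3) = 1293 — close enough.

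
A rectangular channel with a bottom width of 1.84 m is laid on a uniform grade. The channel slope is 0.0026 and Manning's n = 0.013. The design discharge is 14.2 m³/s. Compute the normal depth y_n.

Manning's equation rearranged: A R^(2/3) = nQ / (1·√S) = 0.013 × 14.2 / (√0.0026) = 3.62.
At y = 2.99 m: A R^(2/3) = 4.352 — high.
At y = 2.55 m: A R^(2/3) = 3.614 — close enough.

y_n = 2.55 m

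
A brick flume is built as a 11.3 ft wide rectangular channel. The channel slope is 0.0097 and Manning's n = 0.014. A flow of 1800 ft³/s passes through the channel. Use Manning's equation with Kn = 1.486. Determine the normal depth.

Manning's equation rearranged: A R^(2/3) = nQ / (1.486·√S) = 0.014 × 1800 / (1.486 × √0.0097) = 172.2.
At y = 5.21 ft: A R^(2/3) = 114.5 — short.
At y = 7.85 ft: A R^(2/3) = 196 — over.
At y = 7.1 ft: A R^(2/3) = 172.3 — ≈ 172.2.

y_n = 7.1 ft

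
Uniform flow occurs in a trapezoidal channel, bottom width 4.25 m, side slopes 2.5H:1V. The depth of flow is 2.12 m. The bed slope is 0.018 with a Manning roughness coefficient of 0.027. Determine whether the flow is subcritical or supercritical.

supercritical

With bottom width b = 4.25 m and side slope z = 2.5: A = (b + zy)y = (4.25 + 2.5×2.12)×2.12 = 20.25 m²; P = b + 2y√(1+z²) = 4.25 + 2×2.12×2.693 = 15.67 m.
Hydraulic radius R = A/P = 20.25/15.67 = 1.292 m.
V = (1/n) R^(2/3) √S = (1/0.027) × 1.292^(2/3) × √0.018 = 5.895 m/s. Hydraulic depth D_h = A/T = 20.25/14.85 = 1.363 m.
Froude number Fr = V/√(g·D_h) = 5.895/√(9.81×1.363) = 1.61, which is greater than 1, so the flow is supercritical.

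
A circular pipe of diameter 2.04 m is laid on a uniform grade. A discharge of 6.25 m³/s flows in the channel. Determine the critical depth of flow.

At critical depth, Q² T / (g A³) = 1, i.e. A³/T = Q²/g = 6.25²/9.81 = 3.982.
Trying y = 1.44 m: A³/T = 8.068 — over.
Trying y = 1.2 m: A³/T = 3.981 — close enough.

y_c = 1.2 m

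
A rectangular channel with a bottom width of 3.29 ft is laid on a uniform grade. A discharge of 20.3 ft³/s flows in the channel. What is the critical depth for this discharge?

For a rectangular channel, critical depth y_c = (q²/g)^(1/3) where q = Q/b = 20.3/3.29 = 6.17 ft²/s.
So y_c = (6.17²/32.2)^(1/3) = 1.06 ft.

y_c = 1.06 ft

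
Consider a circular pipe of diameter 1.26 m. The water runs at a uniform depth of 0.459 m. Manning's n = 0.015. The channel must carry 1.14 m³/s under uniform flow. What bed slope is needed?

For a circular section of diameter D = 1.26 m at depth y = 0.459 m, the central angle is θ = 2 arccos(1 − 2y/D) = 2.592 rad. Then A = (D²/8)(θ − sin θ) = 0.4107 m² and P = Dθ/2 = 1.633 m.
Hydraulic radius R = A/P = 0.4107/1.633 = 0.2515 m.
From Manning's equation, S = [nQ / (1 A R^(2/3))]² = [0.015 × 1.14 / (1 × 0.4107 × 0.2515^(2/3))]² = 0.0109.

S = 0.0109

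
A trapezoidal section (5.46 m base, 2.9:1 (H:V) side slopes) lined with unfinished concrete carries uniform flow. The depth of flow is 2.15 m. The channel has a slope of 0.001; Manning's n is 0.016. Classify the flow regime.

subcritical

With bottom width b = 5.46 m and side slope z = 2.9: A = (b + zy)y = (5.46 + 2.9×2.15)×2.15 = 25.14 m²; P = b + 2y√(1+z²) = 5.46 + 2×2.15×3.068 = 18.65 m.
Hydraulic radius R = A/P = 25.14/18.65 = 1.348 m.
V = (1/n) R^(2/3) √S = (1/0.016) × 1.348^(2/3) × √0.001 = 2.412 m/s. Hydraulic depth D_h = A/T = 25.14/17.93 = 1.402 m.
Froude number Fr = V/√(g·D_h) = 2.412/√(9.81×1.402) = 0.65, which is less than 1, so the flow is subcritical.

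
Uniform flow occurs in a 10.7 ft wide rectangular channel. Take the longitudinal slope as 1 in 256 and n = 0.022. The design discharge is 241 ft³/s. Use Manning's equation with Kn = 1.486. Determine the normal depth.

Manning's equation rearranged: A R^(2/3) = nQ / (1.486·√S) = 0.022 × 241 / (1.486 × √0.003906) = 57.09.
At y = 3.91 ft: A R^(2/3) = 72.03 — high.
At y = 3.31 ft: A R^(2/3) = 57.06 — close enough.

y_n = 3.31 ft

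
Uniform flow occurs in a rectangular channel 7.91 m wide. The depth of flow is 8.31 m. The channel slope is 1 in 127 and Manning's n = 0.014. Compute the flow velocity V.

Flow area A = b·y = 7.91 × 8.31 = 65.73 m². Wetted perimeter P = b + 2y = 7.91 + 2×8.31 = 24.53 m.
Hydraulic radius R = A/P = 65.73/24.53 = 2.68 m.
From Manning's equation, V = (1/n) R^(2/3) S^(1/2) = (1/0.014) × 2.68^(2/3) × 0.007874^(1/2) = 12.2 m/s.

V = 12.2 m/s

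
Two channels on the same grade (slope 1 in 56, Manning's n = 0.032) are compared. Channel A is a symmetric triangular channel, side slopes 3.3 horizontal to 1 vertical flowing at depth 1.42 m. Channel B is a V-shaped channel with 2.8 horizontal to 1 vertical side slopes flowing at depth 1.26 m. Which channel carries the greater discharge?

Channel A: For a triangular section with side slope z = 3.3: A = zy² = 3.3×1.42² = 6.654 m²; P = 2y√(1+z²) = 2×1.42×3.448 = 9.793 m. Hydraulic radius R = A/P = 6.654/9.793 = 0.6795 m. Q_A = (1/0.032)·6.654·0.6795^(2/3)·√0.01786 = 21.48 m³/s.
Channel B: For a triangular section with side slope z = 2.8: A = zy² = 2.8×1.26² = 4.445 m²; P = 2y√(1+z²) = 2×1.26×2.973 = 7.492 m. Hydraulic radius R = A/P = 4.445/7.492 = 0.5933 m. Q_B = (1/0.032)·4.445·0.5933^(2/3)·√0.01786 = 13.11 m³/s.
Q_A = 21.48 m³/s vs Q_B = 13.11 m³/s, so channel A carries more.

channel A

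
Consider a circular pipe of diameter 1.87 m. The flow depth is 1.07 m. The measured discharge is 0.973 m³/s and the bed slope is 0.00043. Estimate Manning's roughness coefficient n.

n = 0.022

For a circular section of diameter D = 1.87 m at depth y = 1.07 m, the central angle is θ = 2 arccos(1 − 2y/D) = 3.431 rad. Then A = (D²/8)(θ − sin θ) = 1.625 m² and P = Dθ/2 = 3.208 m.
Hydraulic radius R = A/P = 1.625/3.208 = 0.5064 m.
Rearranging Manning's equation: n = (1/Q) A R^(2/3) S^(1/2) = (1/0.973) × 1.625 × 0.5064^(2/3) × √0.00043 = 0.022.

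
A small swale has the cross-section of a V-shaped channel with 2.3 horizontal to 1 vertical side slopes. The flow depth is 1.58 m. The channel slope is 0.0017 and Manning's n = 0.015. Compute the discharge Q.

For a triangular section with side slope z = 2.3: A = zy² = 2.3×1.58² = 5.742 m²; P = 2y√(1+z²) = 2×1.58×2.508 = 7.925 m.
Hydraulic radius R = A/P = 5.742/7.925 = 0.7245 m.
Manning's equation: Q = (1/n) A R^(2/3) S^(1/2) = (1/0.015) × 5.742 × 0.7245^(2/3) × 0.0017^(1/2) = 12.7 m³/s.

Q = 12.7 m³/s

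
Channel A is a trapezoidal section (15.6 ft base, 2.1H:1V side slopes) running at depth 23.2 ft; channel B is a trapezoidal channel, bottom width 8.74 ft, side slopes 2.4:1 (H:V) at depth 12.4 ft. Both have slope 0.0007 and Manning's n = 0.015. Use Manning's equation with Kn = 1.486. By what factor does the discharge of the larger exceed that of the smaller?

4.72

Channel A: With bottom width b = 15.6 ft and side slope z = 2.1: A = (b + zy)y = (15.6 + 2.1×23.2)×23.2 = 1492 ft²; P = b + 2y√(1+z²) = 15.6 + 2×23.2×2.326 = 123.5 ft. Hydraulic radius R = A/P = 1492/123.5 = 12.08 ft. Q_A = (1.486/0.015)·1492·12.08^(2/3)·√0.0007 = 20590 ft³/s.
Channel B: With bottom width b = 8.74 ft and side slope z = 2.4: A = (b + zy)y = (8.74 + 2.4×12.4)×12.4 = 477.4 ft²; P = b + 2y√(1+z²) = 8.74 + 2×12.4×2.6 = 73.22 ft. Hydraulic radius R = A/P = 477.4/73.22 = 6.52 ft. Q_B = (1.486/0.015)·477.4·6.52^(2/3)·√0.0007 = 4367 ft³/s.
The larger discharge is 20590 ft³/s and the smaller is 4367 ft³/s; the ratio is 4.72.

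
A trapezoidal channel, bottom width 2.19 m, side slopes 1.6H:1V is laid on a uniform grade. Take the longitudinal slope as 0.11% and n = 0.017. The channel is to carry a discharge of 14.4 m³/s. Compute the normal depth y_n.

Manning's equation rearranged: A R^(2/3) = nQ / (1·√S) = 0.017 × 14.4 / (√0.0011) = 7.381.
At y = 1.96 m: A R^(2/3) = 11.05 — over.
At y = 1.28 m: A R^(2/3) = 4.568 — short.
At y = 1.62 m: A R^(2/3) = 7.397 — ≈ 7.381.

y_n = 1.62 m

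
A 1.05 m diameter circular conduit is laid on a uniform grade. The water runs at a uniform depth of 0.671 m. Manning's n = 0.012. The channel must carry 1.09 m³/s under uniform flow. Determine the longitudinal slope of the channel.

For a circular section of diameter D = 1.05 m at depth y = 0.671 m, the central angle is θ = 2 arccos(1 − 2y/D) = 3.705 rad. Then A = (D²/8)(θ − sin θ) = 0.5843 m² and P = Dθ/2 = 1.945 m.
Hydraulic radius R = A/P = 0.5843/1.945 = 0.3003 m.
From Manning's equation, S = [nQ / (1 A R^(2/3))]² = [0.012 × 1.09 / (1 × 0.5843 × 0.3003^(2/3))]² = 0.00249.

S = 0.00249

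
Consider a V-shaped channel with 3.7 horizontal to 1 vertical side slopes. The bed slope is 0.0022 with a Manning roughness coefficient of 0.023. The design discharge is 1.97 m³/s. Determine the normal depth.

y_n = 0.725 m

Manning's equation rearranged: A R^(2/3) = nQ / (1·√S) = 0.023 × 1.97 / (√0.0022) = 0.966.
Try y = 0.903 m: A R^(2/3) = 1.734 — over.
Try y = 0.725 m: A R^(2/3) = 0.9658 — ≈ 0.966.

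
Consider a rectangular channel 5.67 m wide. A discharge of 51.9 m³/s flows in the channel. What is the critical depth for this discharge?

For a rectangular channel, critical depth y_c = (q²/g)^(1/3) where q = Q/b = 51.9/5.67 = 9.153 m²/s.
So y_c = (9.153²/9.81)^(1/3) = 2.04 m.

y_c = 2.04 m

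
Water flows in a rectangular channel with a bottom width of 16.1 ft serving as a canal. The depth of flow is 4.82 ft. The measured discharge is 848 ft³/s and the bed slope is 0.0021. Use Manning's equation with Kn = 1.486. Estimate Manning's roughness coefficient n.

Flow area A = b·y = 16.1 × 4.82 = 77.6 ft². Wetted perimeter P = b + 2y = 16.1 + 2×4.82 = 25.74 ft.
Hydraulic radius R = A/P = 77.6/25.74 = 3.015 ft.
Rearranging Manning's equation: n = (1.486/Q) A R^(2/3) S^(1/2) = (1.486/848) × 77.6 × 3.015^(2/3) × √0.0021 = 0.013.

n = 0.013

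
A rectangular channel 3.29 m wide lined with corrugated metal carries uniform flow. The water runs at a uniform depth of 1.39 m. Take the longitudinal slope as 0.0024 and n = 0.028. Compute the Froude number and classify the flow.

subcritical

Flow area A = b·y = 3.29 × 1.39 = 4.573 m². Wetted perimeter P = b + 2y = 3.29 + 2×1.39 = 6.07 m.
Hydraulic radius R = A/P = 4.573/6.07 = 0.7534 m.
V = (1/n) R^(2/3) √S = (1/0.028) × 0.7534^(2/3) × √0.0024 = 1.449 m/s. Hydraulic depth D_h = A/T = 4.573/3.29 = 1.39 m.
Froude number Fr = V/√(g·D_h) = 1.449/√(9.81×1.39) = 0.392, which is less than 1, so the flow is subcritical.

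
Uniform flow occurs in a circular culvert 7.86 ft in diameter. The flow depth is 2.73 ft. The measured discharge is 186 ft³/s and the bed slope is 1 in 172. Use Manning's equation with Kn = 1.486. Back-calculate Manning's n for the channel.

n = 0.012

For a circular section of diameter D = 7.86 ft at depth y = 2.73 ft, the central angle is θ = 2 arccos(1 − 2y/D) = 2.521 rad. Then A = (D²/8)(θ − sin θ) = 14.98 ft² and P = Dθ/2 = 9.908 ft.
Hydraulic radius R = A/P = 14.98/9.908 = 1.512 ft.
Rearranging Manning's equation: n = (1.486/Q) A R^(2/3) S^(1/2) = (1.486/186) × 14.98 × 1.512^(2/3) × √0.005814 = 0.012.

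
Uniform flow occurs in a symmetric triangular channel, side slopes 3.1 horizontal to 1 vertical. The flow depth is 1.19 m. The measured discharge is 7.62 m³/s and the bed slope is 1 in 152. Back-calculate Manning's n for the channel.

n = 0.032

For a triangular section with side slope z = 3.1: A = zy² = 3.1×1.19² = 4.39 m²; P = 2y√(1+z²) = 2×1.19×3.257 = 7.752 m.
Hydraulic radius R = A/P = 4.39/7.752 = 0.5663 m.
Rearranging Manning's equation: n = (1/Q) A R^(2/3) S^(1/2) = (1/7.62) × 4.39 × 0.5663^(2/3) × √0.006579 = 0.032.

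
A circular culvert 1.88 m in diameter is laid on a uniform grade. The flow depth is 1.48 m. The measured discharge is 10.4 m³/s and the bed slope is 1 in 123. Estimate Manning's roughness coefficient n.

n = 0.014

For a circular section of diameter D = 1.88 m at depth y = 1.48 m, the central angle is θ = 2 arccos(1 − 2y/D) = 4.366 rad. Then A = (D²/8)(θ − sin θ) = 2.344 m² and P = Dθ/2 = 4.104 m.
Hydraulic radius R = A/P = 2.344/4.104 = 0.5712 m.
Rearranging Manning's equation: n = (1/Q) A R^(2/3) S^(1/2) = (1/10.4) × 2.344 × 0.5712^(2/3) × √0.00813 = 0.014.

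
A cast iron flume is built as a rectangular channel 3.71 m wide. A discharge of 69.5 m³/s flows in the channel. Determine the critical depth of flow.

y_c = 3.29 m

For a rectangular channel, critical depth y_c = (q²/g)^(1/3) where q = Q/b = 69.5/3.71 = 18.73 m²/s.
So y_c = (18.73²/9.81)^(1/3) = 3.29 m.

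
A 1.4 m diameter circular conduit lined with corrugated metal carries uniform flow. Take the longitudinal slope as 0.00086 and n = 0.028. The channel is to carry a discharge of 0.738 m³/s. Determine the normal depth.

Manning's equation rearranged: A R^(2/3) = nQ / (1·√S) = 0.028 × 0.738 / (√0.00086) = 0.7046.
Trying y = 0.85 m: A R^(2/3) = 0.523 — short.
Trying y = 1.16 m: A R^(2/3) = 0.7718 — over.
Trying y = 1.06 m: A R^(2/3) = 0.7048 — matches.

y_n = 1.06 m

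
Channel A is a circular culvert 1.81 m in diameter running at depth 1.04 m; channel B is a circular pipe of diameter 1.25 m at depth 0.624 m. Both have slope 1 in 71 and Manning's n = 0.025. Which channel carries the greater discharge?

channel A

Channel A: For a circular section of diameter D = 1.81 m at depth y = 1.04 m, the central angle is θ = 2 arccos(1 − 2y/D) = 3.441 rad. Then A = (D²/8)(θ − sin θ) = 1.53 m² and P = Dθ/2 = 3.114 m. Hydraulic radius R = A/P = 1.53/3.114 = 0.4913 m. Q_A = (1/0.025)·1.53·0.4913^(2/3)·√0.01408 = 4.522 m³/s.
Channel B: For a circular section of diameter D = 1.25 m at depth y = 0.624 m, the central angle is θ = 2 arccos(1 − 2y/D) = 3.138 rad. Then A = (D²/8)(θ − sin θ) = 0.6123 m² and P = Dθ/2 = 1.961 m. Hydraulic radius R = A/P = 0.6123/1.961 = 0.3122 m. Q_B = (1/0.025)·0.6123·0.3122^(2/3)·√0.01408 = 1.338 m³/s.
Q_A = 4.522 m³/s vs Q_B = 1.338 m³/s, so channel A carries more.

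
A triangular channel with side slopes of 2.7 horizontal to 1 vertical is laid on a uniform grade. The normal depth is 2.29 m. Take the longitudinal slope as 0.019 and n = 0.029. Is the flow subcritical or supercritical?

For a triangular section with side slope z = 2.7: A = zy² = 2.7×2.29² = 14.16 m²; P = 2y√(1+z²) = 2×2.29×2.879 = 13.19 m.
Hydraulic radius R = A/P = 14.16/13.19 = 1.074 m.
V = (1/n) R^(2/3) √S = (1/0.029) × 1.074^(2/3) × √0.019 = 4.984 m/s. Hydraulic depth D_h = A/T = 14.16/12.37 = 1.145 m.
Froude number Fr = V/√(g·D_h) = 4.984/√(9.81×1.145) = 1.49, which is greater than 1, so the flow is supercritical.

supercritical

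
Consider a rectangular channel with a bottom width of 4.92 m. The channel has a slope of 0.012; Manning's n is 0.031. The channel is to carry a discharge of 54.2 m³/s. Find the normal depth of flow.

y_n = 2.65 m

Manning's equation rearranged: A R^(2/3) = nQ / (1·√S) = 0.031 × 54.2 / (√0.012) = 15.34.
At y = 2.86 m: A R^(2/3) = 16.95 — over.
At y = 2.33 m: A R^(2/3) = 12.92 — short.
At y = 2.65 m: A R^(2/3) = 15.34 — close enough.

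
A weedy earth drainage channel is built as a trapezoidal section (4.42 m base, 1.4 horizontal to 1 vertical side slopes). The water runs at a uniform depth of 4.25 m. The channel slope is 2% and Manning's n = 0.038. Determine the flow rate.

Q = 287 m³/s

With bottom width b = 4.42 m and side slope z = 1.4: A = (b + zy)y = (4.42 + 1.4×4.25)×4.25 = 44.07 m²; P = b + 2y√(1+z²) = 4.42 + 2×4.25×1.72 = 19.04 m.
Hydraulic radius R = A/P = 44.07/19.04 = 2.314 m.
Manning's equation: Q = (1/n) A R^(2/3) S^(1/2) = (1/0.038) × 44.07 × 2.314^(2/3) × 0.02^(1/2) = 287 m³/s.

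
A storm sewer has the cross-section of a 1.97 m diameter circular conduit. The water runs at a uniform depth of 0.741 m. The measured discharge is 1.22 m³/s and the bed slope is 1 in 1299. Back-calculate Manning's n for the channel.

n = 0.013

For a circular section of diameter D = 1.97 m at depth y = 0.741 m, the central angle is θ = 2 arccos(1 − 2y/D) = 2.641 rad. Then A = (D²/8)(θ − sin θ) = 1.048 m² and P = Dθ/2 = 2.601 m.
Hydraulic radius R = A/P = 1.048/2.601 = 0.403 m.
Rearranging Manning's equation: n = (1/Q) A R^(2/3) S^(1/2) = (1/1.22) × 1.048 × 0.403^(2/3) × √0.0007698 = 0.013.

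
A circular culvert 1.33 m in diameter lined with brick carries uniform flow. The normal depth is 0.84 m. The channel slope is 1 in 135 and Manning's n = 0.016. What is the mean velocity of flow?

For a circular section of diameter D = 1.33 m at depth y = 0.84 m, the central angle is θ = 2 arccos(1 − 2y/D) = 3.674 rad. Then A = (D²/8)(θ − sin θ) = 0.9247 m² and P = Dθ/2 = 2.443 m.
Hydraulic radius R = A/P = 0.9247/2.443 = 0.3785 m.
From Manning's equation, V = (1/n) R^(2/3) S^(1/2) = (1/0.016) × 0.3785^(2/3) × 0.007407^(1/2) = 2.81 m/s.

V = 2.81 m/s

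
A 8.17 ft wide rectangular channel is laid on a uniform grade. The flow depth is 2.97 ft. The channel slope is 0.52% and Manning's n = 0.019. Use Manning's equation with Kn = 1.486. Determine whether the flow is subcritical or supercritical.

Flow area A = b·y = 8.17 × 2.97 = 24.26 ft². Wetted perimeter P = b + 2y = 8.17 + 2×2.97 = 14.11 ft.
Hydraulic radius R = A/P = 24.26/14.11 = 1.72 ft.
V = (1.486/n) R^(2/3) √S = (1.486/0.019) × 1.72^(2/3) × √0.0052 = 8.095 ft/s. Hydraulic depth D_h = A/T = 24.26/8.17 = 2.97 ft.
Froude number Fr = V/√(g·D_h) = 8.095/√(32.2×2.97) = 0.828, which is less than 1, so the flow is subcritical.

subcritical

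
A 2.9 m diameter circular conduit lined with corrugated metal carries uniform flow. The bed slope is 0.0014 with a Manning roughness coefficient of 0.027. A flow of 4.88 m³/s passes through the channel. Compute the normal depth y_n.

Manning's equation rearranged: A R^(2/3) = nQ / (1·√S) = 0.027 × 4.88 / (√0.0014) = 3.521.
Try y = 2.1 m: A R^(2/3) = 4.66 — high.
Try y = 1.46 m: A R^(2/3) = 2.697 — low.
Try y = 1.72 m: A R^(2/3) = 3.518 — ≈ 3.521.

y_n = 1.72 m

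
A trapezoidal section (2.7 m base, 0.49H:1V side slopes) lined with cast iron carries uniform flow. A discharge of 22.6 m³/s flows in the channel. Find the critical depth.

At critical depth, Q² T / (g A³) = 1, i.e. A³/T = Q²/g = 22.6²/9.81 = 52.07.
Trying y = 2.14 m: A³/T = 107.6 — high.
Trying y = 1.22 m: A³/T = 16.72 — low.
Trying y = 1.72 m: A³/T = 51.59 — matches.

y_c = 1.72 m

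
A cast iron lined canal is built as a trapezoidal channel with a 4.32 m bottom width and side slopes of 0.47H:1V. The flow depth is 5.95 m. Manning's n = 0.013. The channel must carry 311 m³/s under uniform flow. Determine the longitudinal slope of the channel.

With bottom width b = 4.32 m and side slope z = 0.47: A = (b + zy)y = (4.32 + 0.47×5.95)×5.95 = 42.34 m²; P = b + 2y√(1+z²) = 4.32 + 2×5.95×1.105 = 17.47 m.
Hydraulic radius R = A/P = 42.34/17.47 = 2.424 m.
From Manning's equation, S = [nQ / (1 A R^(2/3))]² = [0.013 × 311 / (1 × 42.34 × 2.424^(2/3))]² = 0.0028.

S = 0.0028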